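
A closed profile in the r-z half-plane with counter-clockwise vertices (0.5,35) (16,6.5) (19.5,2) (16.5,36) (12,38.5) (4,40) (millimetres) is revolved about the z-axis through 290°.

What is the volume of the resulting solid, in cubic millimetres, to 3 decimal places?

Profile (r,z), 6 vertices: (0.5,35) (16,6.5) (19.5,2) (16.5,36) (12,38.5) (4,40)
edge 0: (0.5,35)→(16,6.5)  cross = 0.5·6.5 − 16·35 = -556.7500; (r_i+r_j)·cross = 16.5·-556.7500 = -9186.3750
edge 1: (16,6.5)→(19.5,2)  cross = 16·2 − 19.5·6.5 = -94.7500; (r_i+r_j)·cross = 35.5·-94.7500 = -3363.6250
edge 2: (19.5,2)→(16.5,36)  cross = 19.5·36 − 16.5·2 = 669.0000; (r_i+r_j)·cross = 36·669.0000 = 24084.0000
edge 3: (16.5,36)→(12,38.5)  cross = 16.5·38.5 − 12·36 = 203.2500; (r_i+r_j)·cross = 28.5·203.2500 = 5792.6250
edge 4: (12,38.5)→(4,40)  cross = 12·40 − 4·38.5 = 326.0000; (r_i+r_j)·cross = 16·326.0000 = 5216.0000
edge 5: (4,40)→(0.5,35)  cross = 4·35 − 0.5·40 = 120.0000; (r_i+r_j)·cross = 4.5·120.0000 = 540.0000
Σcross = 666.7500 → A = |Σcross|/2 = 333.3750 mm²
Σ(r_i+r_j)·cross = 23082.6250 → first moment M = |Σ|/6 = 3847.1042
R_c = M/A = 3847.1042/333.3750 = 11.5399 mm
θ = 290° = 5.061455 rad
V = θ·R_c·A = 5.061455·11.5399·333.3750 = 19471.944 mm³

Volume = 19471.944 mm³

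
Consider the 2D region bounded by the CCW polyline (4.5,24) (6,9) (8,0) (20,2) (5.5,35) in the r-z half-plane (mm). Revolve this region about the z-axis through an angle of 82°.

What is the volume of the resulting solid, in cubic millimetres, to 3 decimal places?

Profile (r,z), 5 vertices: (4.5,24) (6,9) (8,0) (20,2) (5.5,35)
edge 0: (4.5,24)→(6,9)  cross = 4.5·9 − 6·24 = -103.5000; (r_i+r_j)·cross = 10.5·-103.5000 = -1086.7500
edge 1: (6,9)→(8,0)  cross = 6·0 − 8·9 = -72.0000; (r_i+r_j)·cross = 14·-72.0000 = -1008.0000
edge 2: (8,0)→(20,2)  cross = 8·2 − 20·0 = 16.0000; (r_i+r_j)·cross = 28·16.0000 = 448.0000
edge 3: (20,2)→(5.5,35)  cross = 20·35 − 5.5·2 = 689.0000; (r_i+r_j)·cross = 25.5·689.0000 = 17569.5000
edge 4: (5.5,35)→(4.5,24)  cross = 5.5·24 − 4.5·35 = -25.5000; (r_i+r_j)·cross = 10·-25.5000 = -255.0000
Σcross = 504.0000 → A = |Σcross|/2 = 252.0000 mm²
Σ(r_i+r_j)·cross = 15667.7500 → first moment M = |Σ|/6 = 2611.2917
R_c = M/A = 2611.2917/252.0000 = 10.3623 mm
θ = 82° = 1.431170 rad
V = θ·R_c·A = 1.431170·10.3623·252.0000 = 3737.202 mm³

Volume = 3737.202 mm³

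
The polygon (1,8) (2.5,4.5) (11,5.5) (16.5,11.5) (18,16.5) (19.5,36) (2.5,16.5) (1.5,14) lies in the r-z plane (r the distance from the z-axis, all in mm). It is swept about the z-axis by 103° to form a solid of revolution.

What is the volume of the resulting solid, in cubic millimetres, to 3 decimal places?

Volume = 6012.147 mm³

Profile (r,z), 8 vertices: (1,8) (2.5,4.5) (11,5.5) (16.5,11.5) (18,16.5) (19.5,36) (2.5,16.5) (1.5,14)
edge 0: (1,8)→(2.5,4.5)  cross = 1·4.5 − 2.5·8 = -15.5000; (r_i+r_j)·cross = 3.5·-15.5000 = -54.2500
edge 1: (2.5,4.5)→(11,5.5)  cross = 2.5·5.5 − 11·4.5 = -35.7500; (r_i+r_j)·cross = 13.5·-35.7500 = -482.6250
edge 2: (11,5.5)→(16.5,11.5)  cross = 11·11.5 − 16.5·5.5 = 35.7500; (r_i+r_j)·cross = 27.5·35.7500 = 983.1250
edge 3: (16.5,11.5)→(18,16.5)  cross = 16.5·16.5 − 18·11.5 = 65.2500; (r_i+r_j)·cross = 34.5·65.2500 = 2251.1250
edge 4: (18,16.5)→(19.5,36)  cross = 18·36 − 19.5·16.5 = 326.2500; (r_i+r_j)·cross = 37.5·326.2500 = 12234.3750
edge 5: (19.5,36)→(2.5,16.5)  cross = 19.5·16.5 − 2.5·36 = 231.7500; (r_i+r_j)·cross = 22·231.7500 = 5098.5000
edge 6: (2.5,16.5)→(1.5,14)  cross = 2.5·14 − 1.5·16.5 = 10.2500; (r_i+r_j)·cross = 4·10.2500 = 41.0000
edge 7: (1.5,14)→(1,8)  cross = 1.5·8 − 1·14 = -2.0000; (r_i+r_j)·cross = 2.5·-2.0000 = -5.0000
Σcross = 616.0000 → A = |Σcross|/2 = 308.0000 mm²
Σ(r_i+r_j)·cross = 20066.2500 → first moment M = |Σ|/6 = 3344.3750
R_c = M/A = 3344.3750/308.0000 = 10.8584 mm
θ = 103° = 1.797689 rad
V = θ·R_c·A = 1.797689·10.8584·308.0000 = 6012.147 mm³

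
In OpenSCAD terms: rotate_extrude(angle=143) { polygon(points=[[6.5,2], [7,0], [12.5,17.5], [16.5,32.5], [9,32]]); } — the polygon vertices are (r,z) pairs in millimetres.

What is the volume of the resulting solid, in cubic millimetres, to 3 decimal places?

Volume = 3605.421 mm³

Profile (r,z), 5 vertices: (6.5,2) (7,0) (12.5,17.5) (16.5,32.5) (9,32)
edge 0: (6.5,2)→(7,0)  cross = 6.5·0 − 7·2 = -14.0000; (r_i+r_j)·cross = 13.5·-14.0000 = -189.0000
edge 1: (7,0)→(12.5,17.5)  cross = 7·17.5 − 12.5·0 = 122.5000; (r_i+r_j)·cross = 19.5·122.5000 = 2388.7500
edge 2: (12.5,17.5)→(16.5,32.5)  cross = 12.5·32.5 − 16.5·17.5 = 117.5000; (r_i+r_j)·cross = 29·117.5000 = 3407.5000
edge 3: (16.5,32.5)→(9,32)  cross = 16.5·32 − 9·32.5 = 235.5000; (r_i+r_j)·cross = 25.5·235.5000 = 6005.2500
edge 4: (9,32)→(6.5,2)  cross = 9·2 − 6.5·32 = -190.0000; (r_i+r_j)·cross = 15.5·-190.0000 = -2945.0000
Σcross = 271.5000 → A = |Σcross|/2 = 135.7500 mm²
Σ(r_i+r_j)·cross = 8667.5000 → first moment M = |Σ|/6 = 1444.5833
R_c = M/A = 1444.5833/135.7500 = 10.6415 mm
θ = 143° = 2.495821 rad
V = θ·R_c·A = 2.495821·10.6415·135.7500 = 3605.421 mm³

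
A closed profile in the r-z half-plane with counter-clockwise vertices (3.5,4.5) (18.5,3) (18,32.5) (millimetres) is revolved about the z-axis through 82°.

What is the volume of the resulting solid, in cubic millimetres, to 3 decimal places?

Profile (r,z), 3 vertices: (3.5,4.5) (18.5,3) (18,32.5)
edge 0: (3.5,4.5)→(18.5,3)  cross = 3.5·3 − 18.5·4.5 = -72.7500; (r_i+r_j)·cross = 22·-72.7500 = -1600.5000
edge 1: (18.5,3)→(18,32.5)  cross = 18.5·32.5 − 18·3 = 547.2500; (r_i+r_j)·cross = 36.5·547.2500 = 19974.6250
edge 2: (18,32.5)→(3.5,4.5)  cross = 18·4.5 − 3.5·32.5 = -32.7500; (r_i+r_j)·cross = 21.5·-32.7500 = -704.1250
Σcross = 441.7500 → A = |Σcross|/2 = 220.8750 mm²
Σ(r_i+r_j)·cross = 17670.0000 → first moment M = |Σ|/6 = 2945.0000
R_c = M/A = 2945.0000/220.8750 = 13.3333 mm
θ = 82° = 1.431170 rad
V = θ·R_c·A = 1.431170·13.3333·220.8750 = 4214.796 mm³

Volume = 4214.796 mm³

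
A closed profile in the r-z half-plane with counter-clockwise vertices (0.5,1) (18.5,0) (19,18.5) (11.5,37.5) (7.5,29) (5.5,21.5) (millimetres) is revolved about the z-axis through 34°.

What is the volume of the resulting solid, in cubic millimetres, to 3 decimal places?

Profile (r,z), 6 vertices: (0.5,1) (18.5,0) (19,18.5) (11.5,37.5) (7.5,29) (5.5,21.5)
edge 0: (0.5,1)→(18.5,0)  cross = 0.5·0 − 18.5·1 = -18.5000; (r_i+r_j)·cross = 19·-18.5000 = -351.5000
edge 1: (18.5,0)→(19,18.5)  cross = 18.5·18.5 − 19·0 = 342.2500; (r_i+r_j)·cross = 37.5·342.2500 = 12834.3750
edge 2: (19,18.5)→(11.5,37.5)  cross = 19·37.5 − 11.5·18.5 = 499.7500; (r_i+r_j)·cross = 30.5·499.7500 = 15242.3750
edge 3: (11.5,37.5)→(7.5,29)  cross = 11.5·29 − 7.5·37.5 = 52.2500; (r_i+r_j)·cross = 19·52.2500 = 992.7500
edge 4: (7.5,29)→(5.5,21.5)  cross = 7.5·21.5 − 5.5·29 = 1.7500; (r_i+r_j)·cross = 13·1.7500 = 22.7500
edge 5: (5.5,21.5)→(0.5,1)  cross = 5.5·1 − 0.5·21.5 = -5.2500; (r_i+r_j)·cross = 6·-5.2500 = -31.5000
Σcross = 872.2500 → A = |Σcross|/2 = 436.1250 mm²
Σ(r_i+r_j)·cross = 28709.2500 → first moment M = |Σ|/6 = 4784.8750
R_c = M/A = 4784.8750/436.1250 = 10.9713 mm
θ = 34° = 0.593412 rad
V = θ·R_c·A = 0.593412·10.9713·436.1250 = 2839.402 mm³

Volume = 2839.402 mm³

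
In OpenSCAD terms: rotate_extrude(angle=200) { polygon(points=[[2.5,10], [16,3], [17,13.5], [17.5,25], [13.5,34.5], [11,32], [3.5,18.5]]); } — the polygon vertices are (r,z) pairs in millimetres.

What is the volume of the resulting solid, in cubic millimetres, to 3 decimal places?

Profile (r,z), 7 vertices: (2.5,10) (16,3) (17,13.5) (17.5,25) (13.5,34.5) (11,32) (3.5,18.5)
edge 0: (2.5,10)→(16,3)  cross = 2.5·3 − 16·10 = -152.5000; (r_i+r_j)·cross = 18.5·-152.5000 = -2821.2500
edge 1: (16,3)→(17,13.5)  cross = 16·13.5 − 17·3 = 165.0000; (r_i+r_j)·cross = 33·165.0000 = 5445.0000
edge 2: (17,13.5)→(17.5,25)  cross = 17·25 − 17.5·13.5 = 188.7500; (r_i+r_j)·cross = 34.5·188.7500 = 6511.8750
edge 3: (17.5,25)→(13.5,34.5)  cross = 17.5·34.5 − 13.5·25 = 266.2500; (r_i+r_j)·cross = 31·266.2500 = 8253.7500
edge 4: (13.5,34.5)→(11,32)  cross = 13.5·32 − 11·34.5 = 52.5000; (r_i+r_j)·cross = 24.5·52.5000 = 1286.2500
edge 5: (11,32)→(3.5,18.5)  cross = 11·18.5 − 3.5·32 = 91.5000; (r_i+r_j)·cross = 14.5·91.5000 = 1326.7500
edge 6: (3.5,18.5)→(2.5,10)  cross = 3.5·10 − 2.5·18.5 = -11.2500; (r_i+r_j)·cross = 6·-11.2500 = -67.5000
Σcross = 600.2500 → A = |Σcross|/2 = 300.1250 mm²
Σ(r_i+r_j)·cross = 19934.8750 → first moment M = |Σ|/6 = 3322.4792
R_c = M/A = 3322.4792/300.1250 = 11.0703 mm
θ = 200° = 3.490659 rad
V = θ·R_c·A = 3.490659·11.0703·300.1250 = 11597.640 mm³

Volume = 11597.640 mm³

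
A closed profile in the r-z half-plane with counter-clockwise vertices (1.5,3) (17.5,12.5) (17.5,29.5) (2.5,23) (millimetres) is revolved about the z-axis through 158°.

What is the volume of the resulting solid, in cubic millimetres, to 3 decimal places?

Profile (r,z), 4 vertices: (1.5,3) (17.5,12.5) (17.5,29.5) (2.5,23)
edge 0: (1.5,3)→(17.5,12.5)  cross = 1.5·12.5 − 17.5·3 = -33.7500; (r_i+r_j)·cross = 19·-33.7500 = -641.2500
edge 1: (17.5,12.5)→(17.5,29.5)  cross = 17.5·29.5 − 17.5·12.5 = 297.5000; (r_i+r_j)·cross = 35·297.5000 = 10412.5000
edge 2: (17.5,29.5)→(2.5,23)  cross = 17.5·23 − 2.5·29.5 = 328.7500; (r_i+r_j)·cross = 20·328.7500 = 6575.0000
edge 3: (2.5,23)→(1.5,3)  cross = 2.5·3 − 1.5·23 = -27.0000; (r_i+r_j)·cross = 4·-27.0000 = -108.0000
Σcross = 565.5000 → A = |Σcross|/2 = 282.7500 mm²
Σ(r_i+r_j)·cross = 16238.2500 → first moment M = |Σ|/6 = 2706.3750
R_c = M/A = 2706.3750/282.7500 = 9.5716 mm
θ = 158° = 2.757620 rad
V = θ·R_c·A = 2.757620·9.5716·282.7500 = 7463.154 mm³

Volume = 7463.154 mm³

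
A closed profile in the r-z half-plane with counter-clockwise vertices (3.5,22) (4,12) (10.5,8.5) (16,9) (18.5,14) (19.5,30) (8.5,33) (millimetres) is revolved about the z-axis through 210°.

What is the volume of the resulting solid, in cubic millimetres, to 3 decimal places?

Volume = 13229.508 mm³

Profile (r,z), 7 vertices: (3.5,22) (4,12) (10.5,8.5) (16,9) (18.5,14) (19.5,30) (8.5,33)
edge 0: (3.5,22)→(4,12)  cross = 3.5·12 − 4·22 = -46.0000; (r_i+r_j)·cross = 7.5·-46.0000 = -345.0000
edge 1: (4,12)→(10.5,8.5)  cross = 4·8.5 − 10.5·12 = -92.0000; (r_i+r_j)·cross = 14.5·-92.0000 = -1334.0000
edge 2: (10.5,8.5)→(16,9)  cross = 10.5·9 − 16·8.5 = -41.5000; (r_i+r_j)·cross = 26.5·-41.5000 = -1099.7500
edge 3: (16,9)→(18.5,14)  cross = 16·14 − 18.5·9 = 57.5000; (r_i+r_j)·cross = 34.5·57.5000 = 1983.7500
edge 4: (18.5,14)→(19.5,30)  cross = 18.5·30 − 19.5·14 = 282.0000; (r_i+r_j)·cross = 38·282.0000 = 10716.0000
edge 5: (19.5,30)→(8.5,33)  cross = 19.5·33 − 8.5·30 = 388.5000; (r_i+r_j)·cross = 28·388.5000 = 10878.0000
edge 6: (8.5,33)→(3.5,22)  cross = 8.5·22 − 3.5·33 = 71.5000; (r_i+r_j)·cross = 12·71.5000 = 858.0000
Σcross = 620.0000 → A = |Σcross|/2 = 310.0000 mm²
Σ(r_i+r_j)·cross = 21657.0000 → first moment M = |Σ|/6 = 3609.5000
R_c = M/A = 3609.5000/310.0000 = 11.6435 mm
θ = 210° = 3.665191 rad
V = θ·R_c·A = 3.665191·11.6435·310.0000 = 13229.508 mm³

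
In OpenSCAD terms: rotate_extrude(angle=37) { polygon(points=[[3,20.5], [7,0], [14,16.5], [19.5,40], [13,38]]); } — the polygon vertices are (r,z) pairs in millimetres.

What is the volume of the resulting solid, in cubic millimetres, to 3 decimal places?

Volume = 2001.287 mm³

Profile (r,z), 5 vertices: (3,20.5) (7,0) (14,16.5) (19.5,40) (13,38)
edge 0: (3,20.5)→(7,0)  cross = 3·0 − 7·20.5 = -143.5000; (r_i+r_j)·cross = 10·-143.5000 = -1435.0000
edge 1: (7,0)→(14,16.5)  cross = 7·16.5 − 14·0 = 115.5000; (r_i+r_j)·cross = 21·115.5000 = 2425.5000
edge 2: (14,16.5)→(19.5,40)  cross = 14·40 − 19.5·16.5 = 238.2500; (r_i+r_j)·cross = 33.5·238.2500 = 7981.3750
edge 3: (19.5,40)→(13,38)  cross = 19.5·38 − 13·40 = 221.0000; (r_i+r_j)·cross = 32.5·221.0000 = 7182.5000
edge 4: (13,38)→(3,20.5)  cross = 13·20.5 − 3·38 = 152.5000; (r_i+r_j)·cross = 16·152.5000 = 2440.0000
Σcross = 583.7500 → A = |Σcross|/2 = 291.8750 mm²
Σ(r_i+r_j)·cross = 18594.3750 → first moment M = |Σ|/6 = 3099.0625
R_c = M/A = 3099.0625/291.8750 = 10.6178 mm
θ = 37° = 0.645772 rad
V = θ·R_c·A = 0.645772·10.6178·291.8750 = 2001.287 mm³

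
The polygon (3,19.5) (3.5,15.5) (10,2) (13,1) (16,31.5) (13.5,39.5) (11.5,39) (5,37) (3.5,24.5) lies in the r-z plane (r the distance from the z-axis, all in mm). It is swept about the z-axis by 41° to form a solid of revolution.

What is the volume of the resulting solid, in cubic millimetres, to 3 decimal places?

Profile (r,z), 9 vertices: (3,19.5) (3.5,15.5) (10,2) (13,1) (16,31.5) (13.5,39.5) (11.5,39) (5,37) (3.5,24.5)
edge 0: (3,19.5)→(3.5,15.5)  cross = 3·15.5 − 3.5·19.5 = -21.7500; (r_i+r_j)·cross = 6.5·-21.7500 = -141.3750
edge 1: (3.5,15.5)→(10,2)  cross = 3.5·2 − 10·15.5 = -148.0000; (r_i+r_j)·cross = 13.5·-148.0000 = -1998.0000
edge 2: (10,2)→(13,1)  cross = 10·1 − 13·2 = -16.0000; (r_i+r_j)·cross = 23·-16.0000 = -368.0000
edge 3: (13,1)→(16,31.5)  cross = 13·31.5 − 16·1 = 393.5000; (r_i+r_j)·cross = 29·393.5000 = 11411.5000
edge 4: (16,31.5)→(13.5,39.5)  cross = 16·39.5 − 13.5·31.5 = 206.7500; (r_i+r_j)·cross = 29.5·206.7500 = 6099.1250
edge 5: (13.5,39.5)→(11.5,39)  cross = 13.5·39 − 11.5·39.5 = 72.2500; (r_i+r_j)·cross = 25·72.2500 = 1806.2500
edge 6: (11.5,39)→(5,37)  cross = 11.5·37 − 5·39 = 230.5000; (r_i+r_j)·cross = 16.5·230.5000 = 3803.2500
edge 7: (5,37)→(3.5,24.5)  cross = 5·24.5 − 3.5·37 = -7.0000; (r_i+r_j)·cross = 8.5·-7.0000 = -59.5000
edge 8: (3.5,24.5)→(3,19.5)  cross = 3.5·19.5 − 3·24.5 = -5.2500; (r_i+r_j)·cross = 6.5·-5.2500 = -34.1250
Σcross = 705.0000 → A = |Σcross|/2 = 352.5000 mm²
Σ(r_i+r_j)·cross = 20519.1250 → first moment M = |Σ|/6 = 3419.8542
R_c = M/A = 3419.8542/352.5000 = 9.7017 mm
θ = 41° = 0.715585 rad
V = θ·R_c·A = 0.715585·9.7017·352.5000 = 2447.196 mm³

Volume = 2447.196 mm³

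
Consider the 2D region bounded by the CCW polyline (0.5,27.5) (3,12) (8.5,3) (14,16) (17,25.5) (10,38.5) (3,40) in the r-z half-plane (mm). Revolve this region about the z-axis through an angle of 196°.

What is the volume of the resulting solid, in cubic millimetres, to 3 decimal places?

Volume = 10328.957 mm³

Profile (r,z), 7 vertices: (0.5,27.5) (3,12) (8.5,3) (14,16) (17,25.5) (10,38.5) (3,40)
edge 0: (0.5,27.5)→(3,12)  cross = 0.5·12 − 3·27.5 = -76.5000; (r_i+r_j)·cross = 3.5·-76.5000 = -267.7500
edge 1: (3,12)→(8.5,3)  cross = 3·3 − 8.5·12 = -93.0000; (r_i+r_j)·cross = 11.5·-93.0000 = -1069.5000
edge 2: (8.5,3)→(14,16)  cross = 8.5·16 − 14·3 = 94.0000; (r_i+r_j)·cross = 22.5·94.0000 = 2115.0000
edge 3: (14,16)→(17,25.5)  cross = 14·25.5 − 17·16 = 85.0000; (r_i+r_j)·cross = 31·85.0000 = 2635.0000
edge 4: (17,25.5)→(10,38.5)  cross = 17·38.5 − 10·25.5 = 399.5000; (r_i+r_j)·cross = 27·399.5000 = 10786.5000
edge 5: (10,38.5)→(3,40)  cross = 10·40 − 3·38.5 = 284.5000; (r_i+r_j)·cross = 13·284.5000 = 3698.5000
edge 6: (3,40)→(0.5,27.5)  cross = 3·27.5 − 0.5·40 = 62.5000; (r_i+r_j)·cross = 3.5·62.5000 = 218.7500
Σcross = 756.0000 → A = |Σcross|/2 = 378.0000 mm²
Σ(r_i+r_j)·cross = 18116.5000 → first moment M = |Σ|/6 = 3019.4167
R_c = M/A = 3019.4167/378.0000 = 7.9879 mm
θ = 196° = 3.420845 rad
V = θ·R_c·A = 3.420845·7.9879·378.0000 = 10328.957 mm³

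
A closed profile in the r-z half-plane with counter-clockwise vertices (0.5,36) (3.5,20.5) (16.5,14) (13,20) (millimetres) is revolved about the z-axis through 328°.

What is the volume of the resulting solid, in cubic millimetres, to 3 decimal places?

Volume = 4103.641 mm³

Profile (r,z), 4 vertices: (0.5,36) (3.5,20.5) (16.5,14) (13,20)
edge 0: (0.5,36)→(3.5,20.5)  cross = 0.5·20.5 − 3.5·36 = -115.7500; (r_i+r_j)·cross = 4·-115.7500 = -463.0000
edge 1: (3.5,20.5)→(16.5,14)  cross = 3.5·14 − 16.5·20.5 = -289.2500; (r_i+r_j)·cross = 20·-289.2500 = -5785.0000
edge 2: (16.5,14)→(13,20)  cross = 16.5·20 − 13·14 = 148.0000; (r_i+r_j)·cross = 29.5·148.0000 = 4366.0000
edge 3: (13,20)→(0.5,36)  cross = 13·36 − 0.5·20 = 458.0000; (r_i+r_j)·cross = 13.5·458.0000 = 6183.0000
Σcross = 201.0000 → A = |Σcross|/2 = 100.5000 mm²
Σ(r_i+r_j)·cross = 4301.0000 → first moment M = |Σ|/6 = 716.8333
R_c = M/A = 716.8333/100.5000 = 7.1327 mm
θ = 328° = 5.724680 rad
V = θ·R_c·A = 5.724680·7.1327·100.5000 = 4103.641 mm³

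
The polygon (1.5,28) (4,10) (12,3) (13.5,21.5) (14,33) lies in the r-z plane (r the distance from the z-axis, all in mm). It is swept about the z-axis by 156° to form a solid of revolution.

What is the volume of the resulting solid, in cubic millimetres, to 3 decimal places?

Volume = 5702.837 mm³

Profile (r,z), 5 vertices: (1.5,28) (4,10) (12,3) (13.5,21.5) (14,33)
edge 0: (1.5,28)→(4,10)  cross = 1.5·10 − 4·28 = -97.0000; (r_i+r_j)·cross = 5.5·-97.0000 = -533.5000
edge 1: (4,10)→(12,3)  cross = 4·3 − 12·10 = -108.0000; (r_i+r_j)·cross = 16·-108.0000 = -1728.0000
edge 2: (12,3)→(13.5,21.5)  cross = 12·21.5 − 13.5·3 = 217.5000; (r_i+r_j)·cross = 25.5·217.5000 = 5546.2500
edge 3: (13.5,21.5)→(14,33)  cross = 13.5·33 − 14·21.5 = 144.5000; (r_i+r_j)·cross = 27.5·144.5000 = 3973.7500
edge 4: (14,33)→(1.5,28)  cross = 14·28 − 1.5·33 = 342.5000; (r_i+r_j)·cross = 15.5·342.5000 = 5308.7500
Σcross = 499.5000 → A = |Σcross|/2 = 249.7500 mm²
Σ(r_i+r_j)·cross = 12567.2500 → first moment M = |Σ|/6 = 2094.5417
R_c = M/A = 2094.5417/249.7500 = 8.3866 mm
θ = 156° = 2.722714 rad
V = θ·R_c·A = 2.722714·8.3866·249.7500 = 5702.837 mm³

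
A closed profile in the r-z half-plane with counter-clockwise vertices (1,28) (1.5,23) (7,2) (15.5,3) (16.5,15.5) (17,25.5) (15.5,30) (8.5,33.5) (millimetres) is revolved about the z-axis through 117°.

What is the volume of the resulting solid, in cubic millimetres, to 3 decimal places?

Profile (r,z), 8 vertices: (1,28) (1.5,23) (7,2) (15.5,3) (16.5,15.5) (17,25.5) (15.5,30) (8.5,33.5)
edge 0: (1,28)→(1.5,23)  cross = 1·23 − 1.5·28 = -19.0000; (r_i+r_j)·cross = 2.5·-19.0000 = -47.5000
edge 1: (1.5,23)→(7,2)  cross = 1.5·2 − 7·23 = -158.0000; (r_i+r_j)·cross = 8.5·-158.0000 = -1343.0000
edge 2: (7,2)→(15.5,3)  cross = 7·3 − 15.5·2 = -10.0000; (r_i+r_j)·cross = 22.5·-10.0000 = -225.0000
edge 3: (15.5,3)→(16.5,15.5)  cross = 15.5·15.5 − 16.5·3 = 190.7500; (r_i+r_j)·cross = 32·190.7500 = 6104.0000
edge 4: (16.5,15.5)→(17,25.5)  cross = 16.5·25.5 − 17·15.5 = 157.2500; (r_i+r_j)·cross = 33.5·157.2500 = 5267.8750
edge 5: (17,25.5)→(15.5,30)  cross = 17·30 − 15.5·25.5 = 114.7500; (r_i+r_j)·cross = 32.5·114.7500 = 3729.3750
edge 6: (15.5,30)→(8.5,33.5)  cross = 15.5·33.5 − 8.5·30 = 264.2500; (r_i+r_j)·cross = 24·264.2500 = 6342.0000
edge 7: (8.5,33.5)→(1,28)  cross = 8.5·28 − 1·33.5 = 204.5000; (r_i+r_j)·cross = 9.5·204.5000 = 1942.7500
Σcross = 744.5000 → A = |Σcross|/2 = 372.2500 mm²
Σ(r_i+r_j)·cross = 21770.5000 → first moment M = |Σ|/6 = 3628.4167
R_c = M/A = 3628.4167/372.2500 = 9.7473 mm
θ = 117° = 2.042035 rad
V = θ·R_c·A = 2.042035·9.7473·372.2500 = 7409.355 mm³

Volume = 7409.355 mm³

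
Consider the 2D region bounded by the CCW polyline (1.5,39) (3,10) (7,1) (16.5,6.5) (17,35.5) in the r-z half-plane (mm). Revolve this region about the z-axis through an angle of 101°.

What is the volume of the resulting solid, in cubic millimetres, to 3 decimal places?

Volume = 7860.174 mm³

Profile (r,z), 5 vertices: (1.5,39) (3,10) (7,1) (16.5,6.5) (17,35.5)
edge 0: (1.5,39)→(3,10)  cross = 1.5·10 − 3·39 = -102.0000; (r_i+r_j)·cross = 4.5·-102.0000 = -459.0000
edge 1: (3,10)→(7,1)  cross = 3·1 − 7·10 = -67.0000; (r_i+r_j)·cross = 10·-67.0000 = -670.0000
edge 2: (7,1)→(16.5,6.5)  cross = 7·6.5 − 16.5·1 = 29.0000; (r_i+r_j)·cross = 23.5·29.0000 = 681.5000
edge 3: (16.5,6.5)→(17,35.5)  cross = 16.5·35.5 − 17·6.5 = 475.2500; (r_i+r_j)·cross = 33.5·475.2500 = 15920.8750
edge 4: (17,35.5)→(1.5,39)  cross = 17·39 − 1.5·35.5 = 609.7500; (r_i+r_j)·cross = 18.5·609.7500 = 11280.3750
Σcross = 945.0000 → A = |Σcross|/2 = 472.5000 mm²
Σ(r_i+r_j)·cross = 26753.7500 → first moment M = |Σ|/6 = 4458.9583
R_c = M/A = 4458.9583/472.5000 = 9.4369 mm
θ = 101° = 1.762783 rad
V = θ·R_c·A = 1.762783·9.4369·472.5000 = 7860.174 mm³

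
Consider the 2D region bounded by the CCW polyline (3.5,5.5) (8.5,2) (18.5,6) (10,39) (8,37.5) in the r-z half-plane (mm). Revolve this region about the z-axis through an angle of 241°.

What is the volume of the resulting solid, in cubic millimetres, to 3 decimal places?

Volume = 13238.713 mm³

Profile (r,z), 5 vertices: (3.5,5.5) (8.5,2) (18.5,6) (10,39) (8,37.5)
edge 0: (3.5,5.5)→(8.5,2)  cross = 3.5·2 − 8.5·5.5 = -39.7500; (r_i+r_j)·cross = 12·-39.7500 = -477.0000
edge 1: (8.5,2)→(18.5,6)  cross = 8.5·6 − 18.5·2 = 14.0000; (r_i+r_j)·cross = 27·14.0000 = 378.0000
edge 2: (18.5,6)→(10,39)  cross = 18.5·39 − 10·6 = 661.5000; (r_i+r_j)·cross = 28.5·661.5000 = 18852.7500
edge 3: (10,39)→(8,37.5)  cross = 10·37.5 − 8·39 = 63.0000; (r_i+r_j)·cross = 18·63.0000 = 1134.0000
edge 4: (8,37.5)→(3.5,5.5)  cross = 8·5.5 − 3.5·37.5 = -87.2500; (r_i+r_j)·cross = 11.5·-87.2500 = -1003.3750
Σcross = 611.5000 → A = |Σcross|/2 = 305.7500 mm²
Σ(r_i+r_j)·cross = 18884.3750 → first moment M = |Σ|/6 = 3147.3958
R_c = M/A = 3147.3958/305.7500 = 10.2940 mm
θ = 241° = 4.206243 rad
V = θ·R_c·A = 4.206243·10.2940·305.7500 = 13238.713 mm³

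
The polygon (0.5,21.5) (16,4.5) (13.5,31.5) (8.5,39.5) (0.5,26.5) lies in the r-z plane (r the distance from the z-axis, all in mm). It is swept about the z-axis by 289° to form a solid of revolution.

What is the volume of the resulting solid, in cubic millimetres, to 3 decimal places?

Profile (r,z), 5 vertices: (0.5,21.5) (16,4.5) (13.5,31.5) (8.5,39.5) (0.5,26.5)
edge 0: (0.5,21.5)→(16,4.5)  cross = 0.5·4.5 − 16·21.5 = -341.7500; (r_i+r_j)·cross = 16.5·-341.7500 = -5638.8750
edge 1: (16,4.5)→(13.5,31.5)  cross = 16·31.5 − 13.5·4.5 = 443.2500; (r_i+r_j)·cross = 29.5·443.2500 = 13075.8750
edge 2: (13.5,31.5)→(8.5,39.5)  cross = 13.5·39.5 − 8.5·31.5 = 265.5000; (r_i+r_j)·cross = 22·265.5000 = 5841.0000
edge 3: (8.5,39.5)→(0.5,26.5)  cross = 8.5·26.5 − 0.5·39.5 = 205.5000; (r_i+r_j)·cross = 9·205.5000 = 1849.5000
edge 4: (0.5,26.5)→(0.5,21.5)  cross = 0.5·21.5 − 0.5·26.5 = -2.5000; (r_i+r_j)·cross = 1·-2.5000 = -2.5000
Σcross = 570.0000 → A = |Σcross|/2 = 285.0000 mm²
Σ(r_i+r_j)·cross = 15125.0000 → first moment M = |Σ|/6 = 2520.8333
R_c = M/A = 2520.8333/285.0000 = 8.8450 mm
θ = 289° = 5.044002 rad
V = θ·R_c·A = 5.044002·8.8450·285.0000 = 12715.087 mm³

Volume = 12715.087 mm³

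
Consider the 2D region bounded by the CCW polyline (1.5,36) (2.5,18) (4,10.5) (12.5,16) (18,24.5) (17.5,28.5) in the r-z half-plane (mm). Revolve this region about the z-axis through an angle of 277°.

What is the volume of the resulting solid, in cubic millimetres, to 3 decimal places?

Volume = 10512.151 mm³

Profile (r,z), 6 vertices: (1.5,36) (2.5,18) (4,10.5) (12.5,16) (18,24.5) (17.5,28.5)
edge 0: (1.5,36)→(2.5,18)  cross = 1.5·18 − 2.5·36 = -63.0000; (r_i+r_j)·cross = 4·-63.0000 = -252.0000
edge 1: (2.5,18)→(4,10.5)  cross = 2.5·10.5 − 4·18 = -45.7500; (r_i+r_j)·cross = 6.5·-45.7500 = -297.3750
edge 2: (4,10.5)→(12.5,16)  cross = 4·16 − 12.5·10.5 = -67.2500; (r_i+r_j)·cross = 16.5·-67.2500 = -1109.6250
edge 3: (12.5,16)→(18,24.5)  cross = 12.5·24.5 − 18·16 = 18.2500; (r_i+r_j)·cross = 30.5·18.2500 = 556.6250
edge 4: (18,24.5)→(17.5,28.5)  cross = 18·28.5 − 17.5·24.5 = 84.2500; (r_i+r_j)·cross = 35.5·84.2500 = 2990.8750
edge 5: (17.5,28.5)→(1.5,36)  cross = 17.5·36 − 1.5·28.5 = 587.2500; (r_i+r_j)·cross = 19·587.2500 = 11157.7500
Σcross = 513.7500 → A = |Σcross|/2 = 256.8750 mm²
Σ(r_i+r_j)·cross = 13046.2500 → first moment M = |Σ|/6 = 2174.3750
R_c = M/A = 2174.3750/256.8750 = 8.4647 mm
θ = 277° = 4.834562 rad
V = θ·R_c·A = 4.834562·8.4647·256.8750 = 10512.151 mm³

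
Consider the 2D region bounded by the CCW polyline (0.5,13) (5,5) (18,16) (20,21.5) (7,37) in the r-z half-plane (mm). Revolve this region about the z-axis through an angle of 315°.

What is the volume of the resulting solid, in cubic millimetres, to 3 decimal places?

Profile (r,z), 5 vertices: (0.5,13) (5,5) (18,16) (20,21.5) (7,37)
edge 0: (0.5,13)→(5,5)  cross = 0.5·5 − 5·13 = -62.5000; (r_i+r_j)·cross = 5.5·-62.5000 = -343.7500
edge 1: (5,5)→(18,16)  cross = 5·16 − 18·5 = -10.0000; (r_i+r_j)·cross = 23·-10.0000 = -230.0000
edge 2: (18,16)→(20,21.5)  cross = 18·21.5 − 20·16 = 67.0000; (r_i+r_j)·cross = 38·67.0000 = 2546.0000
edge 3: (20,21.5)→(7,37)  cross = 20·37 − 7·21.5 = 589.5000; (r_i+r_j)·cross = 27·589.5000 = 15916.5000
edge 4: (7,37)→(0.5,13)  cross = 7·13 − 0.5·37 = 72.5000; (r_i+r_j)·cross = 7.5·72.5000 = 543.7500
Σcross = 656.5000 → A = |Σcross|/2 = 328.2500 mm²
Σ(r_i+r_j)·cross = 18432.5000 → first moment M = |Σ|/6 = 3072.0833
R_c = M/A = 3072.0833/328.2500 = 9.3590 mm
θ = 315° = 5.497787 rad
V = θ·R_c·A = 5.497787·9.3590·328.2500 = 16889.660 mm³

Volume = 16889.660 mm³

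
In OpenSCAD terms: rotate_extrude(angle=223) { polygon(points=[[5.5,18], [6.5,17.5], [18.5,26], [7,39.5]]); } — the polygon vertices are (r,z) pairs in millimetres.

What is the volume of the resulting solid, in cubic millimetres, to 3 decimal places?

Volume = 5666.064 mm³

Profile (r,z), 4 vertices: (5.5,18) (6.5,17.5) (18.5,26) (7,39.5)
edge 0: (5.5,18)→(6.5,17.5)  cross = 5.5·17.5 − 6.5·18 = -20.7500; (r_i+r_j)·cross = 12·-20.7500 = -249.0000
edge 1: (6.5,17.5)→(18.5,26)  cross = 6.5·26 − 18.5·17.5 = -154.7500; (r_i+r_j)·cross = 25·-154.7500 = -3868.7500
edge 2: (18.5,26)→(7,39.5)  cross = 18.5·39.5 − 7·26 = 548.7500; (r_i+r_j)·cross = 25.5·548.7500 = 13993.1250
edge 3: (7,39.5)→(5.5,18)  cross = 7·18 − 5.5·39.5 = -91.2500; (r_i+r_j)·cross = 12.5·-91.2500 = -1140.6250
Σcross = 282.0000 → A = |Σcross|/2 = 141.0000 mm²
Σ(r_i+r_j)·cross = 8734.7500 → first moment M = |Σ|/6 = 1455.7917
R_c = M/A = 1455.7917/141.0000 = 10.3248 mm
θ = 223° = 3.892084 rad
V = θ·R_c·A = 3.892084·10.3248·141.0000 = 5666.064 mm³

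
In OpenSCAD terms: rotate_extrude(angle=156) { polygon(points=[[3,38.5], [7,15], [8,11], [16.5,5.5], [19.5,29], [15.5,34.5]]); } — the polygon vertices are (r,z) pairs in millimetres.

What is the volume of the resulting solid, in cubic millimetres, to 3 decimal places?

Profile (r,z), 6 vertices: (3,38.5) (7,15) (8,11) (16.5,5.5) (19.5,29) (15.5,34.5)
edge 0: (3,38.5)→(7,15)  cross = 3·15 − 7·38.5 = -224.5000; (r_i+r_j)·cross = 10·-224.5000 = -2245.0000
edge 1: (7,15)→(8,11)  cross = 7·11 − 8·15 = -43.0000; (r_i+r_j)·cross = 15·-43.0000 = -645.0000
edge 2: (8,11)→(16.5,5.5)  cross = 8·5.5 − 16.5·11 = -137.5000; (r_i+r_j)·cross = 24.5·-137.5000 = -3368.7500
edge 3: (16.5,5.5)→(19.5,29)  cross = 16.5·29 − 19.5·5.5 = 371.2500; (r_i+r_j)·cross = 36·371.2500 = 13365.0000
edge 4: (19.5,29)→(15.5,34.5)  cross = 19.5·34.5 − 15.5·29 = 223.2500; (r_i+r_j)·cross = 35·223.2500 = 7813.7500
edge 5: (15.5,34.5)→(3,38.5)  cross = 15.5·38.5 − 3·34.5 = 493.2500; (r_i+r_j)·cross = 18.5·493.2500 = 9125.1250
Σcross = 682.7500 → A = |Σcross|/2 = 341.3750 mm²
Σ(r_i+r_j)·cross = 24045.1250 → first moment M = |Σ|/6 = 4007.5208
R_c = M/A = 4007.5208/341.3750 = 11.7394 mm
θ = 156° = 2.722714 rad
V = θ·R_c·A = 2.722714·11.7394·341.3750 = 10911.332 mm³

Volume = 10911.332 mm³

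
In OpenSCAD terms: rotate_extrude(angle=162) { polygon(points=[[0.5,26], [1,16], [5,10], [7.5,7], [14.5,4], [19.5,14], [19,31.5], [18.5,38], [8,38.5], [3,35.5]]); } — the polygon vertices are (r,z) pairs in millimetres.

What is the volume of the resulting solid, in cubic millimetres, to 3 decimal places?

Volume = 15665.159 mm³

Profile (r,z), 10 vertices: (0.5,26) (1,16) (5,10) (7.5,7) (14.5,4) (19.5,14) (19,31.5) (18.5,38) (8,38.5) (3,35.5)
edge 0: (0.5,26)→(1,16)  cross = 0.5·16 − 1·26 = -18.0000; (r_i+r_j)·cross = 1.5·-18.0000 = -27.0000
edge 1: (1,16)→(5,10)  cross = 1·10 − 5·16 = -70.0000; (r_i+r_j)·cross = 6·-70.0000 = -420.0000
edge 2: (5,10)→(7.5,7)  cross = 5·7 − 7.5·10 = -40.0000; (r_i+r_j)·cross = 12.5·-40.0000 = -500.0000
edge 3: (7.5,7)→(14.5,4)  cross = 7.5·4 − 14.5·7 = -71.5000; (r_i+r_j)·cross = 22·-71.5000 = -1573.0000
edge 4: (14.5,4)→(19.5,14)  cross = 14.5·14 − 19.5·4 = 125.0000; (r_i+r_j)·cross = 34·125.0000 = 4250.0000
edge 5: (19.5,14)→(19,31.5)  cross = 19.5·31.5 − 19·14 = 348.2500; (r_i+r_j)·cross = 38.5·348.2500 = 13407.6250
edge 6: (19,31.5)→(18.5,38)  cross = 19·38 − 18.5·31.5 = 139.2500; (r_i+r_j)·cross = 37.5·139.2500 = 5221.8750
edge 7: (18.5,38)→(8,38.5)  cross = 18.5·38.5 − 8·38 = 408.2500; (r_i+r_j)·cross = 26.5·408.2500 = 10818.6250
edge 8: (8,38.5)→(3,35.5)  cross = 8·35.5 − 3·38.5 = 168.5000; (r_i+r_j)·cross = 11·168.5000 = 1853.5000
edge 9: (3,35.5)→(0.5,26)  cross = 3·26 − 0.5·35.5 = 60.2500; (r_i+r_j)·cross = 3.5·60.2500 = 210.8750
Σcross = 1050.0000 → A = |Σcross|/2 = 525.0000 mm²
Σ(r_i+r_j)·cross = 33242.5000 → first moment M = |Σ|/6 = 5540.4167
R_c = M/A = 5540.4167/525.0000 = 10.5532 mm
θ = 162° = 2.827433 rad
V = θ·R_c·A = 2.827433·10.5532·525.0000 = 15665.159 mm³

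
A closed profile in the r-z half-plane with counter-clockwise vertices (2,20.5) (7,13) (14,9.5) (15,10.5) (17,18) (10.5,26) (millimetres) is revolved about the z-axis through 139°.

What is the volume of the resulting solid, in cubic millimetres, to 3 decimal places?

Volume = 3466.613 mm³

Profile (r,z), 6 vertices: (2,20.5) (7,13) (14,9.5) (15,10.5) (17,18) (10.5,26)
edge 0: (2,20.5)→(7,13)  cross = 2·13 − 7·20.5 = -117.5000; (r_i+r_j)·cross = 9·-117.5000 = -1057.5000
edge 1: (7,13)→(14,9.5)  cross = 7·9.5 − 14·13 = -115.5000; (r_i+r_j)·cross = 21·-115.5000 = -2425.5000
edge 2: (14,9.5)→(15,10.5)  cross = 14·10.5 − 15·9.5 = 4.5000; (r_i+r_j)·cross = 29·4.5000 = 130.5000
edge 3: (15,10.5)→(17,18)  cross = 15·18 − 17·10.5 = 91.5000; (r_i+r_j)·cross = 32·91.5000 = 2928.0000
edge 4: (17,18)→(10.5,26)  cross = 17·26 − 10.5·18 = 253.0000; (r_i+r_j)·cross = 27.5·253.0000 = 6957.5000
edge 5: (10.5,26)→(2,20.5)  cross = 10.5·20.5 − 2·26 = 163.2500; (r_i+r_j)·cross = 12.5·163.2500 = 2040.6250
Σcross = 279.2500 → A = |Σcross|/2 = 139.6250 mm²
Σ(r_i+r_j)·cross = 8573.6250 → first moment M = |Σ|/6 = 1428.9375
R_c = M/A = 1428.9375/139.6250 = 10.2341 mm
θ = 139° = 2.426008 rad
V = θ·R_c·A = 2.426008·10.2341·139.6250 = 3466.613 mm³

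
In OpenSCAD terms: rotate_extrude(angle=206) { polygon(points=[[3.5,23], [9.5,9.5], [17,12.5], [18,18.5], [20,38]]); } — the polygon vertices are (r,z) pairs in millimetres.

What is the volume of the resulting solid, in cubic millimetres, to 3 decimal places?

Profile (r,z), 5 vertices: (3.5,23) (9.5,9.5) (17,12.5) (18,18.5) (20,38)
edge 0: (3.5,23)→(9.5,9.5)  cross = 3.5·9.5 − 9.5·23 = -185.2500; (r_i+r_j)·cross = 13·-185.2500 = -2408.2500
edge 1: (9.5,9.5)→(17,12.5)  cross = 9.5·12.5 − 17·9.5 = -42.7500; (r_i+r_j)·cross = 26.5·-42.7500 = -1132.8750
edge 2: (17,12.5)→(18,18.5)  cross = 17·18.5 − 18·12.5 = 89.5000; (r_i+r_j)·cross = 35·89.5000 = 3132.5000
edge 3: (18,18.5)→(20,38)  cross = 18·38 − 20·18.5 = 314.0000; (r_i+r_j)·cross = 38·314.0000 = 11932.0000
edge 4: (20,38)→(3.5,23)  cross = 20·23 − 3.5·38 = 327.0000; (r_i+r_j)·cross = 23.5·327.0000 = 7684.5000
Σcross = 502.5000 → A = |Σcross|/2 = 251.2500 mm²
Σ(r_i+r_j)·cross = 19207.8750 → first moment M = |Σ|/6 = 3201.3125
R_c = M/A = 3201.3125/251.2500 = 12.7415 mm
θ = 206° = 3.595378 rad
V = θ·R_c·A = 3.595378·12.7415·251.2500 = 11509.929 mm³

Volume = 11509.929 mm³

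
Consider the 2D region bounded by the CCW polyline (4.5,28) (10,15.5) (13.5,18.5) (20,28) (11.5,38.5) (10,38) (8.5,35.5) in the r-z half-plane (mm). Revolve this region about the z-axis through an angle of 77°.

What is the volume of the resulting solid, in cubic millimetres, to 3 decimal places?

Volume = 3021.263 mm³

Profile (r,z), 7 vertices: (4.5,28) (10,15.5) (13.5,18.5) (20,28) (11.5,38.5) (10,38) (8.5,35.5)
edge 0: (4.5,28)→(10,15.5)  cross = 4.5·15.5 − 10·28 = -210.2500; (r_i+r_j)·cross = 14.5·-210.2500 = -3048.6250
edge 1: (10,15.5)→(13.5,18.5)  cross = 10·18.5 − 13.5·15.5 = -24.2500; (r_i+r_j)·cross = 23.5·-24.2500 = -569.8750
edge 2: (13.5,18.5)→(20,28)  cross = 13.5·28 − 20·18.5 = 8.0000; (r_i+r_j)·cross = 33.5·8.0000 = 268.0000
edge 3: (20,28)→(11.5,38.5)  cross = 20·38.5 − 11.5·28 = 448.0000; (r_i+r_j)·cross = 31.5·448.0000 = 14112.0000
edge 4: (11.5,38.5)→(10,38)  cross = 11.5·38 − 10·38.5 = 52.0000; (r_i+r_j)·cross = 21.5·52.0000 = 1118.0000
edge 5: (10,38)→(8.5,35.5)  cross = 10·35.5 − 8.5·38 = 32.0000; (r_i+r_j)·cross = 18.5·32.0000 = 592.0000
edge 6: (8.5,35.5)→(4.5,28)  cross = 8.5·28 − 4.5·35.5 = 78.2500; (r_i+r_j)·cross = 13·78.2500 = 1017.2500
Σcross = 383.7500 → A = |Σcross|/2 = 191.8750 mm²
Σ(r_i+r_j)·cross = 13488.7500 → first moment M = |Σ|/6 = 2248.1250
R_c = M/A = 2248.1250/191.8750 = 11.7166 mm
θ = 77° = 1.343904 rad
V = θ·R_c·A = 1.343904·11.7166·191.8750 = 3021.263 mm³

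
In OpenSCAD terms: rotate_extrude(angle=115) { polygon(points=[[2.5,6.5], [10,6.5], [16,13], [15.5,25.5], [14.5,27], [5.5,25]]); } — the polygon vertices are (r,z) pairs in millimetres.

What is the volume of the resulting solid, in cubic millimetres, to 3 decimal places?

Profile (r,z), 6 vertices: (2.5,6.5) (10,6.5) (16,13) (15.5,25.5) (14.5,27) (5.5,25)
edge 0: (2.5,6.5)→(10,6.5)  cross = 2.5·6.5 − 10·6.5 = -48.7500; (r_i+r_j)·cross = 12.5·-48.7500 = -609.3750
edge 1: (10,6.5)→(16,13)  cross = 10·13 − 16·6.5 = 26.0000; (r_i+r_j)·cross = 26·26.0000 = 676.0000
edge 2: (16,13)→(15.5,25.5)  cross = 16·25.5 − 15.5·13 = 206.5000; (r_i+r_j)·cross = 31.5·206.5000 = 6504.7500
edge 3: (15.5,25.5)→(14.5,27)  cross = 15.5·27 − 14.5·25.5 = 48.7500; (r_i+r_j)·cross = 30·48.7500 = 1462.5000
edge 4: (14.5,27)→(5.5,25)  cross = 14.5·25 − 5.5·27 = 214.0000; (r_i+r_j)·cross = 20·214.0000 = 4280.0000
edge 5: (5.5,25)→(2.5,6.5)  cross = 5.5·6.5 − 2.5·25 = -26.7500; (r_i+r_j)·cross = 8·-26.7500 = -214.0000
Σcross = 419.7500 → A = |Σcross|/2 = 209.8750 mm²
Σ(r_i+r_j)·cross = 12099.8750 → first moment M = |Σ|/6 = 2016.6458
R_c = M/A = 2016.6458/209.8750 = 9.6088 mm
θ = 115° = 2.007129 rad
V = θ·R_c·A = 2.007129·9.6088·209.8750 = 4047.668 mm³

Volume = 4047.668 mm³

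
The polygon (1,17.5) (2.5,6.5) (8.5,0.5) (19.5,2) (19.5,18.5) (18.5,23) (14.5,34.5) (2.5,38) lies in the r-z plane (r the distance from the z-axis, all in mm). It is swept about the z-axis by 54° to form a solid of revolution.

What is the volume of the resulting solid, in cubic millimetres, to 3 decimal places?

Profile (r,z), 8 vertices: (1,17.5) (2.5,6.5) (8.5,0.5) (19.5,2) (19.5,18.5) (18.5,23) (14.5,34.5) (2.5,38)
edge 0: (1,17.5)→(2.5,6.5)  cross = 1·6.5 − 2.5·17.5 = -37.2500; (r_i+r_j)·cross = 3.5·-37.2500 = -130.3750
edge 1: (2.5,6.5)→(8.5,0.5)  cross = 2.5·0.5 − 8.5·6.5 = -54.0000; (r_i+r_j)·cross = 11·-54.0000 = -594.0000
edge 2: (8.5,0.5)→(19.5,2)  cross = 8.5·2 − 19.5·0.5 = 7.2500; (r_i+r_j)·cross = 28·7.2500 = 203.0000
edge 3: (19.5,2)→(19.5,18.5)  cross = 19.5·18.5 − 19.5·2 = 321.7500; (r_i+r_j)·cross = 39·321.7500 = 12548.2500
edge 4: (19.5,18.5)→(18.5,23)  cross = 19.5·23 − 18.5·18.5 = 106.2500; (r_i+r_j)·cross = 38·106.2500 = 4037.5000
edge 5: (18.5,23)→(14.5,34.5)  cross = 18.5·34.5 − 14.5·23 = 304.7500; (r_i+r_j)·cross = 33·304.7500 = 10056.7500
edge 6: (14.5,34.5)→(2.5,38)  cross = 14.5·38 − 2.5·34.5 = 464.7500; (r_i+r_j)·cross = 17·464.7500 = 7900.7500
edge 7: (2.5,38)→(1,17.5)  cross = 2.5·17.5 − 1·38 = 5.7500; (r_i+r_j)·cross = 3.5·5.7500 = 20.1250
Σcross = 1119.2500 → A = |Σcross|/2 = 559.6250 mm²
Σ(r_i+r_j)·cross = 34042.0000 → first moment M = |Σ|/6 = 5673.6667
R_c = M/A = 5673.6667/559.6250 = 10.1383 mm
θ = 54° = 0.942478 rad
V = θ·R_c·A = 0.942478·10.1383·559.6250 = 5347.305 mm³

Volume = 5347.305 mm³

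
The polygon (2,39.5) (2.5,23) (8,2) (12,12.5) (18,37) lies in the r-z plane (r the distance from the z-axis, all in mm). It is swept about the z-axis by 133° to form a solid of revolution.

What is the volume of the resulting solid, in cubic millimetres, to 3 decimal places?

Volume = 7239.758 mm³

Profile (r,z), 5 vertices: (2,39.5) (2.5,23) (8,2) (12,12.5) (18,37)
edge 0: (2,39.5)→(2.5,23)  cross = 2·23 − 2.5·39.5 = -52.7500; (r_i+r_j)·cross = 4.5·-52.7500 = -237.3750
edge 1: (2.5,23)→(8,2)  cross = 2.5·2 − 8·23 = -179.0000; (r_i+r_j)·cross = 10.5·-179.0000 = -1879.5000
edge 2: (8,2)→(12,12.5)  cross = 8·12.5 − 12·2 = 76.0000; (r_i+r_j)·cross = 20·76.0000 = 1520.0000
edge 3: (12,12.5)→(18,37)  cross = 12·37 − 18·12.5 = 219.0000; (r_i+r_j)·cross = 30·219.0000 = 6570.0000
edge 4: (18,37)→(2,39.5)  cross = 18·39.5 − 2·37 = 637.0000; (r_i+r_j)·cross = 20·637.0000 = 12740.0000
Σcross = 700.2500 → A = |Σcross|/2 = 350.1250 mm²
Σ(r_i+r_j)·cross = 18713.1250 → first moment M = |Σ|/6 = 3118.8542
R_c = M/A = 3118.8542/350.1250 = 8.9078 mm
θ = 133° = 2.321288 rad
V = θ·R_c·A = 2.321288·8.9078·350.1250 = 7239.758 mm³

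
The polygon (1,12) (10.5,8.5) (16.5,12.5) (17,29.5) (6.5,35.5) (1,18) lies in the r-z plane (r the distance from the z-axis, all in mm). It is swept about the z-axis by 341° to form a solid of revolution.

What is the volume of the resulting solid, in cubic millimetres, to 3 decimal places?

Volume = 17724.280 mm³

Profile (r,z), 6 vertices: (1,12) (10.5,8.5) (16.5,12.5) (17,29.5) (6.5,35.5) (1,18)
edge 0: (1,12)→(10.5,8.5)  cross = 1·8.5 − 10.5·12 = -117.5000; (r_i+r_j)·cross = 11.5·-117.5000 = -1351.2500
edge 1: (10.5,8.5)→(16.5,12.5)  cross = 10.5·12.5 − 16.5·8.5 = -9.0000; (r_i+r_j)·cross = 27·-9.0000 = -243.0000
edge 2: (16.5,12.5)→(17,29.5)  cross = 16.5·29.5 − 17·12.5 = 274.2500; (r_i+r_j)·cross = 33.5·274.2500 = 9187.3750
edge 3: (17,29.5)→(6.5,35.5)  cross = 17·35.5 − 6.5·29.5 = 411.7500; (r_i+r_j)·cross = 23.5·411.7500 = 9676.1250
edge 4: (6.5,35.5)→(1,18)  cross = 6.5·18 − 1·35.5 = 81.5000; (r_i+r_j)·cross = 7.5·81.5000 = 611.2500
edge 5: (1,18)→(1,12)  cross = 1·12 − 1·18 = -6.0000; (r_i+r_j)·cross = 2·-6.0000 = -12.0000
Σcross = 635.0000 → A = |Σcross|/2 = 317.5000 mm²
Σ(r_i+r_j)·cross = 17868.5000 → first moment M = |Σ|/6 = 2978.0833
R_c = M/A = 2978.0833/317.5000 = 9.3798 mm
θ = 341° = 5.951573 rad
V = θ·R_c·A = 5.951573·9.3798·317.5000 = 17724.280 mm³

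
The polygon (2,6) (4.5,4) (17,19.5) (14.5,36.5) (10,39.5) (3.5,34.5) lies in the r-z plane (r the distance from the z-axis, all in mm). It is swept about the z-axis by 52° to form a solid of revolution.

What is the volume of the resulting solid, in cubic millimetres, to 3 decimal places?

Volume = 2807.004 mm³

Profile (r,z), 6 vertices: (2,6) (4.5,4) (17,19.5) (14.5,36.5) (10,39.5) (3.5,34.5)
edge 0: (2,6)→(4.5,4)  cross = 2·4 − 4.5·6 = -19.0000; (r_i+r_j)·cross = 6.5·-19.0000 = -123.5000
edge 1: (4.5,4)→(17,19.5)  cross = 4.5·19.5 − 17·4 = 19.7500; (r_i+r_j)·cross = 21.5·19.7500 = 424.6250
edge 2: (17,19.5)→(14.5,36.5)  cross = 17·36.5 − 14.5·19.5 = 337.7500; (r_i+r_j)·cross = 31.5·337.7500 = 10639.1250
edge 3: (14.5,36.5)→(10,39.5)  cross = 14.5·39.5 − 10·36.5 = 207.7500; (r_i+r_j)·cross = 24.5·207.7500 = 5089.8750
edge 4: (10,39.5)→(3.5,34.5)  cross = 10·34.5 − 3.5·39.5 = 206.7500; (r_i+r_j)·cross = 13.5·206.7500 = 2791.1250
edge 5: (3.5,34.5)→(2,6)  cross = 3.5·6 − 2·34.5 = -48.0000; (r_i+r_j)·cross = 5.5·-48.0000 = -264.0000
Σcross = 705.0000 → A = |Σcross|/2 = 352.5000 mm²
Σ(r_i+r_j)·cross = 18557.2500 → first moment M = |Σ|/6 = 3092.8750
R_c = M/A = 3092.8750/352.5000 = 8.7741 mm
θ = 52° = 0.907571 rad
V = θ·R_c·A = 0.907571·8.7741·352.5000 = 2807.004 mm³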